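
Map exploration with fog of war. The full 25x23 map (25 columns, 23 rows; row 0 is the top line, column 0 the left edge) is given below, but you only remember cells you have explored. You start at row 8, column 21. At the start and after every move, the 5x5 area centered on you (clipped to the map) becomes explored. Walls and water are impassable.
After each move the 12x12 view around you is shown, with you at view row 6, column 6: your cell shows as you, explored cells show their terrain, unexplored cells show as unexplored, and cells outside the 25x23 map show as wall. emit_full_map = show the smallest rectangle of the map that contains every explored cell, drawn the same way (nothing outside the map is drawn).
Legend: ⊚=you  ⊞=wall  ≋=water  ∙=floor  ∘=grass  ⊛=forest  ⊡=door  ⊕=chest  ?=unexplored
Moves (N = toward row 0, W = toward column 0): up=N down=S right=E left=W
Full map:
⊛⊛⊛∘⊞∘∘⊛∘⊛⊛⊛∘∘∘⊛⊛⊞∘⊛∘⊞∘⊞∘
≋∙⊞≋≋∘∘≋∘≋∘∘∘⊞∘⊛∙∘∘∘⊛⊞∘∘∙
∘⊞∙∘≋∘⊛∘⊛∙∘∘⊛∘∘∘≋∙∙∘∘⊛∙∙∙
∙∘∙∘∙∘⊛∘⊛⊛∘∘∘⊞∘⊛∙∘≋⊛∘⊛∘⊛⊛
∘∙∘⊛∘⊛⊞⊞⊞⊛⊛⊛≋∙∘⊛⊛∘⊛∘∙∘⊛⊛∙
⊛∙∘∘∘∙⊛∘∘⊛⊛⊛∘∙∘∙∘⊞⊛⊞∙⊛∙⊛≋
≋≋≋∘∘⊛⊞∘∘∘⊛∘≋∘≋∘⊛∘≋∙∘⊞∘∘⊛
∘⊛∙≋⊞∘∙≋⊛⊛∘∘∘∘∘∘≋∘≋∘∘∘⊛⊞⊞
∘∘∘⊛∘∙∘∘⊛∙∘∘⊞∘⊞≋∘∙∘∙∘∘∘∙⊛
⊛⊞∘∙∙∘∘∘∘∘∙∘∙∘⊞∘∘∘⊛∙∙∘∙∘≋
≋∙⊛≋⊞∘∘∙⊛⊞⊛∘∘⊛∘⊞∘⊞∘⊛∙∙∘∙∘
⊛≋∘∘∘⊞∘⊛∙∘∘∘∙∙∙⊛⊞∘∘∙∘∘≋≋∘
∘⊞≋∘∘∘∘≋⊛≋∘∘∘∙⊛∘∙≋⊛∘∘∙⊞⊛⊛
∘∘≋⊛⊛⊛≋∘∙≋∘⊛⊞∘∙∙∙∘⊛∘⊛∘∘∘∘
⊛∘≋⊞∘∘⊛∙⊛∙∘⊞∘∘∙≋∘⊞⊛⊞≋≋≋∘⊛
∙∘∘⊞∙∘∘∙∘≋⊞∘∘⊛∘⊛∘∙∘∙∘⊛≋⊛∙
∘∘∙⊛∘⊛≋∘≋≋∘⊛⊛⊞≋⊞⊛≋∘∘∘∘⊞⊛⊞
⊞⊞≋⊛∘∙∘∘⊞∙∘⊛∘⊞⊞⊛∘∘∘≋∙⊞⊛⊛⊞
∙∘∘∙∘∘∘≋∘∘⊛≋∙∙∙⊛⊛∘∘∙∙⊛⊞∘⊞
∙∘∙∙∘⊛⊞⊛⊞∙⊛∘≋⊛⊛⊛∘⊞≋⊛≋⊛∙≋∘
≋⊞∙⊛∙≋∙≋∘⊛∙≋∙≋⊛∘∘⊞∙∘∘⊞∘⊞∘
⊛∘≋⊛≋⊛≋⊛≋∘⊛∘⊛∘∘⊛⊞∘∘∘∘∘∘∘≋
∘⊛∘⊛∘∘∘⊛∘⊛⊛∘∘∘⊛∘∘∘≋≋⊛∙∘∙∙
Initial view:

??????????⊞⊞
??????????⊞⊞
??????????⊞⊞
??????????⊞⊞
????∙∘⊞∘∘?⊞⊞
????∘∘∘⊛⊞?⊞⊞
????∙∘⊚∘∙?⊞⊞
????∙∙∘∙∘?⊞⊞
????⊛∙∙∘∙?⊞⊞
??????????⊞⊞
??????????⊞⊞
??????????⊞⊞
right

?????????⊞⊞⊞
?????????⊞⊞⊞
?????????⊞⊞⊞
?????????⊞⊞⊞
???∙∘⊞∘∘⊛⊞⊞⊞
???∘∘∘⊛⊞⊞⊞⊞⊞
???∙∘∘⊚∙⊛⊞⊞⊞
???∙∙∘∙∘≋⊞⊞⊞
???⊛∙∙∘∙∘⊞⊞⊞
?????????⊞⊞⊞
?????????⊞⊞⊞
?????????⊞⊞⊞

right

????????⊞⊞⊞⊞
????????⊞⊞⊞⊞
????????⊞⊞⊞⊞
????????⊞⊞⊞⊞
??∙∘⊞∘∘⊛⊞⊞⊞⊞
??∘∘∘⊛⊞⊞⊞⊞⊞⊞
??∙∘∘∘⊚⊛⊞⊞⊞⊞
??∙∙∘∙∘≋⊞⊞⊞⊞
??⊛∙∙∘∙∘⊞⊞⊞⊞
????????⊞⊞⊞⊞
????????⊞⊞⊞⊞
????????⊞⊞⊞⊞

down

????????⊞⊞⊞⊞
????????⊞⊞⊞⊞
????????⊞⊞⊞⊞
??∙∘⊞∘∘⊛⊞⊞⊞⊞
??∘∘∘⊛⊞⊞⊞⊞⊞⊞
??∙∘∘∘∙⊛⊞⊞⊞⊞
??∙∙∘∙⊚≋⊞⊞⊞⊞
??⊛∙∙∘∙∘⊞⊞⊞⊞
????∘≋≋∘⊞⊞⊞⊞
????????⊞⊞⊞⊞
????????⊞⊞⊞⊞
????????⊞⊞⊞⊞

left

?????????⊞⊞⊞
?????????⊞⊞⊞
?????????⊞⊞⊞
???∙∘⊞∘∘⊛⊞⊞⊞
???∘∘∘⊛⊞⊞⊞⊞⊞
???∙∘∘∘∙⊛⊞⊞⊞
???∙∙∘⊚∘≋⊞⊞⊞
???⊛∙∙∘∙∘⊞⊞⊞
????∘∘≋≋∘⊞⊞⊞
?????????⊞⊞⊞
?????????⊞⊞⊞
?????????⊞⊞⊞

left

??????????⊞⊞
??????????⊞⊞
??????????⊞⊞
????∙∘⊞∘∘⊛⊞⊞
????∘∘∘⊛⊞⊞⊞⊞
????∙∘∘∘∙⊛⊞⊞
????∙∙⊚∙∘≋⊞⊞
????⊛∙∙∘∙∘⊞⊞
????∙∘∘≋≋∘⊞⊞
??????????⊞⊞
??????????⊞⊞
??????????⊞⊞

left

???????????⊞
???????????⊞
???????????⊞
?????∙∘⊞∘∘⊛⊞
????≋∘∘∘⊛⊞⊞⊞
????∘∙∘∘∘∙⊛⊞
????⊛∙⊚∘∙∘≋⊞
????∘⊛∙∙∘∙∘⊞
????∘∙∘∘≋≋∘⊞
???????????⊞
???????????⊞
???????????⊞

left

????????????
????????????
????????????
??????∙∘⊞∘∘⊛
????∘≋∘∘∘⊛⊞⊞
????∙∘∙∘∘∘∙⊛
????∘⊛⊚∙∘∙∘≋
????⊞∘⊛∙∙∘∙∘
????∘∘∙∘∘≋≋∘
????????????
????????????
????????????

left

????????????
????????????
????????????
???????∙∘⊞∘∘
????≋∘≋∘∘∘⊛⊞
????∘∙∘∙∘∘∘∙
????∘∘⊚∙∙∘∙∘
????∘⊞∘⊛∙∙∘∙
????⊞∘∘∙∘∘≋≋
????????????
????????????
????????????

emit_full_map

???∙∘⊞∘∘⊛
≋∘≋∘∘∘⊛⊞⊞
∘∙∘∙∘∘∘∙⊛
∘∘⊚∙∙∘∙∘≋
∘⊞∘⊛∙∙∘∙∘
⊞∘∘∙∘∘≋≋∘

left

????????????
????????????
????????????
????????∙∘⊞∘
????∘≋∘≋∘∘∘⊛
????≋∘∙∘∙∘∘∘
????∘∘⊚⊛∙∙∘∙
????⊞∘⊞∘⊛∙∙∘
????⊛⊞∘∘∙∘∘≋
????????????
????????????
????????????

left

????????????
????????????
????????????
?????????∙∘⊞
????∘∘≋∘≋∘∘∘
????⊞≋∘∙∘∙∘∘
????⊞∘⊚∘⊛∙∙∘
????∘⊞∘⊞∘⊛∙∙
????∙⊛⊞∘∘∙∘∘
????????????
????????????
????????????

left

????????????
????????????
????????????
??????????∙∘
????∘∘∘≋∘≋∘∘
????∘⊞≋∘∙∘∙∘
????∘⊞⊚∘∘⊛∙∙
????⊛∘⊞∘⊞∘⊛∙
????∙∙⊛⊞∘∘∙∘
????????????
????????????
????????????

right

????????????
????????????
????????????
?????????∙∘⊞
???∘∘∘≋∘≋∘∘∘
???∘⊞≋∘∙∘∙∘∘
???∘⊞∘⊚∘⊛∙∙∘
???⊛∘⊞∘⊞∘⊛∙∙
???∙∙⊛⊞∘∘∙∘∘
????????????
????????????
????????????

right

????????????
????????????
????????????
????????∙∘⊞∘
??∘∘∘≋∘≋∘∘∘⊛
??∘⊞≋∘∙∘∙∘∘∘
??∘⊞∘∘⊚⊛∙∙∘∙
??⊛∘⊞∘⊞∘⊛∙∙∘
??∙∙⊛⊞∘∘∙∘∘≋
????????????
????????????
????????????

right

????????????
????????????
????????????
???????∙∘⊞∘∘
?∘∘∘≋∘≋∘∘∘⊛⊞
?∘⊞≋∘∙∘∙∘∘∘∙
?∘⊞∘∘∘⊚∙∙∘∙∘
?⊛∘⊞∘⊞∘⊛∙∙∘∙
?∙∙⊛⊞∘∘∙∘∘≋≋
????????????
????????????
????????????

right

????????????
????????????
????????????
??????∙∘⊞∘∘⊛
∘∘∘≋∘≋∘∘∘⊛⊞⊞
∘⊞≋∘∙∘∙∘∘∘∙⊛
∘⊞∘∘∘⊛⊚∙∘∙∘≋
⊛∘⊞∘⊞∘⊛∙∙∘∙∘
∙∙⊛⊞∘∘∙∘∘≋≋∘
????????????
????????????
????????????

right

???????????⊞
???????????⊞
???????????⊞
?????∙∘⊞∘∘⊛⊞
∘∘≋∘≋∘∘∘⊛⊞⊞⊞
⊞≋∘∙∘∙∘∘∘∙⊛⊞
⊞∘∘∘⊛∙⊚∘∙∘≋⊞
∘⊞∘⊞∘⊛∙∙∘∙∘⊞
∙⊛⊞∘∘∙∘∘≋≋∘⊞
???????????⊞
???????????⊞
???????????⊞

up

???????????⊞
???????????⊞
???????????⊞
???????????⊞
????≋∙∘⊞∘∘⊛⊞
∘∘≋∘≋∘∘∘⊛⊞⊞⊞
⊞≋∘∙∘∙⊚∘∘∙⊛⊞
⊞∘∘∘⊛∙∙∘∙∘≋⊞
∘⊞∘⊞∘⊛∙∙∘∙∘⊞
∙⊛⊞∘∘∙∘∘≋≋∘⊞
???????????⊞
???????????⊞

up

???????????⊞
???????????⊞
???????????⊞
???????????⊞
????⊛⊞∙⊛∙??⊞
????≋∙∘⊞∘∘⊛⊞
∘∘≋∘≋∘⊚∘⊛⊞⊞⊞
⊞≋∘∙∘∙∘∘∘∙⊛⊞
⊞∘∘∘⊛∙∙∘∙∘≋⊞
∘⊞∘⊞∘⊛∙∙∘∙∘⊞
∙⊛⊞∘∘∙∘∘≋≋∘⊞
???????????⊞

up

???????????⊞
???????????⊞
???????????⊞
???????????⊞
????⊛∘∙∘⊛??⊞
????⊛⊞∙⊛∙??⊞
????≋∙⊚⊞∘∘⊛⊞
∘∘≋∘≋∘∘∘⊛⊞⊞⊞
⊞≋∘∙∘∙∘∘∘∙⊛⊞
⊞∘∘∘⊛∙∙∘∙∘≋⊞
∘⊞∘⊞∘⊛∙∙∘∙∘⊞
∙⊛⊞∘∘∙∘∘≋≋∘⊞

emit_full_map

?????⊛∘∙∘⊛??
?????⊛⊞∙⊛∙??
?????≋∙⊚⊞∘∘⊛
∘∘∘≋∘≋∘∘∘⊛⊞⊞
∘⊞≋∘∙∘∙∘∘∘∙⊛
∘⊞∘∘∘⊛∙∙∘∙∘≋
⊛∘⊞∘⊞∘⊛∙∙∘∙∘
∙∙⊛⊞∘∘∙∘∘≋≋∘

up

⊞⊞⊞⊞⊞⊞⊞⊞⊞⊞⊞⊞
???????????⊞
???????????⊞
???????????⊞
????≋⊛∘⊛∘??⊞
????⊛∘∙∘⊛??⊞
????⊛⊞⊚⊛∙??⊞
????≋∙∘⊞∘∘⊛⊞
∘∘≋∘≋∘∘∘⊛⊞⊞⊞
⊞≋∘∙∘∙∘∘∘∙⊛⊞
⊞∘∘∘⊛∙∙∘∙∘≋⊞
∘⊞∘⊞∘⊛∙∙∘∙∘⊞

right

⊞⊞⊞⊞⊞⊞⊞⊞⊞⊞⊞⊞
??????????⊞⊞
??????????⊞⊞
??????????⊞⊞
???≋⊛∘⊛∘⊛?⊞⊞
???⊛∘∙∘⊛⊛?⊞⊞
???⊛⊞∙⊚∙⊛?⊞⊞
???≋∙∘⊞∘∘⊛⊞⊞
∘≋∘≋∘∘∘⊛⊞⊞⊞⊞
≋∘∙∘∙∘∘∘∙⊛⊞⊞
∘∘∘⊛∙∙∘∙∘≋⊞⊞
⊞∘⊞∘⊛∙∙∘∙∘⊞⊞

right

⊞⊞⊞⊞⊞⊞⊞⊞⊞⊞⊞⊞
?????????⊞⊞⊞
?????????⊞⊞⊞
?????????⊞⊞⊞
??≋⊛∘⊛∘⊛⊛⊞⊞⊞
??⊛∘∙∘⊛⊛∙⊞⊞⊞
??⊛⊞∙⊛⊚⊛≋⊞⊞⊞
??≋∙∘⊞∘∘⊛⊞⊞⊞
≋∘≋∘∘∘⊛⊞⊞⊞⊞⊞
∘∙∘∙∘∘∘∙⊛⊞⊞⊞
∘∘⊛∙∙∘∙∘≋⊞⊞⊞
∘⊞∘⊛∙∙∘∙∘⊞⊞⊞

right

⊞⊞⊞⊞⊞⊞⊞⊞⊞⊞⊞⊞
????????⊞⊞⊞⊞
????????⊞⊞⊞⊞
????????⊞⊞⊞⊞
?≋⊛∘⊛∘⊛⊛⊞⊞⊞⊞
?⊛∘∙∘⊛⊛∙⊞⊞⊞⊞
?⊛⊞∙⊛∙⊚≋⊞⊞⊞⊞
?≋∙∘⊞∘∘⊛⊞⊞⊞⊞
∘≋∘∘∘⊛⊞⊞⊞⊞⊞⊞
∙∘∙∘∘∘∙⊛⊞⊞⊞⊞
∘⊛∙∙∘∙∘≋⊞⊞⊞⊞
⊞∘⊛∙∙∘∙∘⊞⊞⊞⊞

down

????????⊞⊞⊞⊞
????????⊞⊞⊞⊞
????????⊞⊞⊞⊞
?≋⊛∘⊛∘⊛⊛⊞⊞⊞⊞
?⊛∘∙∘⊛⊛∙⊞⊞⊞⊞
?⊛⊞∙⊛∙⊛≋⊞⊞⊞⊞
?≋∙∘⊞∘⊚⊛⊞⊞⊞⊞
∘≋∘∘∘⊛⊞⊞⊞⊞⊞⊞
∙∘∙∘∘∘∙⊛⊞⊞⊞⊞
∘⊛∙∙∘∙∘≋⊞⊞⊞⊞
⊞∘⊛∙∙∘∙∘⊞⊞⊞⊞
∘∘∙∘∘≋≋∘⊞⊞⊞⊞

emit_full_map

?????≋⊛∘⊛∘⊛⊛
?????⊛∘∙∘⊛⊛∙
?????⊛⊞∙⊛∙⊛≋
?????≋∙∘⊞∘⊚⊛
∘∘∘≋∘≋∘∘∘⊛⊞⊞
∘⊞≋∘∙∘∙∘∘∘∙⊛
∘⊞∘∘∘⊛∙∙∘∙∘≋
⊛∘⊞∘⊞∘⊛∙∙∘∙∘
∙∙⊛⊞∘∘∙∘∘≋≋∘


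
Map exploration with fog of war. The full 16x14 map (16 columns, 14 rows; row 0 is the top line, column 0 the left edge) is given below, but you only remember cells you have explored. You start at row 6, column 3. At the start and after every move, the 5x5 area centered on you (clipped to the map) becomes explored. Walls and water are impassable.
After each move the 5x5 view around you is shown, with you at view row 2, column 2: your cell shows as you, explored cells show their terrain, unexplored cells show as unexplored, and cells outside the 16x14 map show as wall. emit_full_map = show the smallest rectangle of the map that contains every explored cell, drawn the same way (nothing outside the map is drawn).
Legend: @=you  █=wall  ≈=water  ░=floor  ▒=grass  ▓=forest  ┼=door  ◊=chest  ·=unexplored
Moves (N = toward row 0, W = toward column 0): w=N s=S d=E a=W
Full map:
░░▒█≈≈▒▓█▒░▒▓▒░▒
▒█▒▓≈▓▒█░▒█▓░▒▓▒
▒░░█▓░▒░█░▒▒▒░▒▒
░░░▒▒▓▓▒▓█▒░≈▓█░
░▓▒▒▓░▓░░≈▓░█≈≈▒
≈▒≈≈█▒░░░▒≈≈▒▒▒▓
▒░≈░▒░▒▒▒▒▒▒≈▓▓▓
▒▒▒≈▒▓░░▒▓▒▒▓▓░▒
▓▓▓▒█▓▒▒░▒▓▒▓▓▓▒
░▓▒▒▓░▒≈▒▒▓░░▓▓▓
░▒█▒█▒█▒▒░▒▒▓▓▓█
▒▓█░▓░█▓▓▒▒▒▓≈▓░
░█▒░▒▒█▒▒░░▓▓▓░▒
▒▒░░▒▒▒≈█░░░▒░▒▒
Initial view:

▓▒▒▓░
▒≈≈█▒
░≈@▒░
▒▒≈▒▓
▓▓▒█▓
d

▒▒▓░▓
≈≈█▒░
≈░@░▒
▒≈▒▓░
▓▒█▓▒

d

▒▓░▓░
≈█▒░░
░▒@▒▒
≈▒▓░░
▒█▓▒▒

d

▓░▓░░
█▒░░░
▒░@▒▒
▒▓░░▒
█▓▒▒░

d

░▓░░≈
▒░░░▒
░▒@▒▒
▓░░▒▓
▓▒▒░▒

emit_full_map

▓▒▒▓░▓░░≈
▒≈≈█▒░░░▒
░≈░▒░▒@▒▒
▒▒≈▒▓░░▒▓
▓▓▒█▓▒▒░▒

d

▓░░≈▓
░░░▒≈
▒▒@▒▒
░░▒▓▒
▒▒░▒▓

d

░░≈▓░
░░▒≈≈
▒▒@▒▒
░▒▓▒▒
▒░▒▓▒

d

░≈▓░█
░▒≈≈▒
▒▒@▒≈
▒▓▒▒▓
░▒▓▒▓

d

≈▓░█≈
▒≈≈▒▒
▒▒@≈▓
▓▒▒▓▓
▒▓▒▓▓

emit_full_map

▓▒▒▓░▓░░≈▓░█≈
▒≈≈█▒░░░▒≈≈▒▒
░≈░▒░▒▒▒▒▒@≈▓
▒▒≈▒▓░░▒▓▒▒▓▓
▓▓▒█▓▒▒░▒▓▒▓▓

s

▒≈≈▒▒
▒▒▒≈▓
▓▒@▓▓
▒▓▒▓▓
▒▓░░▓

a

░▒≈≈▒
▒▒▒▒≈
▒▓@▒▓
░▒▓▒▓
▒▒▓░░

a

░░▒≈≈
▒▒▒▒▒
░▒@▒▒
▒░▒▓▒
≈▒▒▓░

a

░░░▒≈
▒▒▒▒▒
░░@▓▒
▒▒░▒▓
▒≈▒▒▓

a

▒░░░▒
░▒▒▒▒
▓░@▒▓
▓▒▒░▒
░▒≈▒▒

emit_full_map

▓▒▒▓░▓░░≈▓░█≈
▒≈≈█▒░░░▒≈≈▒▒
░≈░▒░▒▒▒▒▒▒≈▓
▒▒≈▒▓░@▒▓▒▒▓▓
▓▓▒█▓▒▒░▒▓▒▓▓
····░▒≈▒▒▓░░▓


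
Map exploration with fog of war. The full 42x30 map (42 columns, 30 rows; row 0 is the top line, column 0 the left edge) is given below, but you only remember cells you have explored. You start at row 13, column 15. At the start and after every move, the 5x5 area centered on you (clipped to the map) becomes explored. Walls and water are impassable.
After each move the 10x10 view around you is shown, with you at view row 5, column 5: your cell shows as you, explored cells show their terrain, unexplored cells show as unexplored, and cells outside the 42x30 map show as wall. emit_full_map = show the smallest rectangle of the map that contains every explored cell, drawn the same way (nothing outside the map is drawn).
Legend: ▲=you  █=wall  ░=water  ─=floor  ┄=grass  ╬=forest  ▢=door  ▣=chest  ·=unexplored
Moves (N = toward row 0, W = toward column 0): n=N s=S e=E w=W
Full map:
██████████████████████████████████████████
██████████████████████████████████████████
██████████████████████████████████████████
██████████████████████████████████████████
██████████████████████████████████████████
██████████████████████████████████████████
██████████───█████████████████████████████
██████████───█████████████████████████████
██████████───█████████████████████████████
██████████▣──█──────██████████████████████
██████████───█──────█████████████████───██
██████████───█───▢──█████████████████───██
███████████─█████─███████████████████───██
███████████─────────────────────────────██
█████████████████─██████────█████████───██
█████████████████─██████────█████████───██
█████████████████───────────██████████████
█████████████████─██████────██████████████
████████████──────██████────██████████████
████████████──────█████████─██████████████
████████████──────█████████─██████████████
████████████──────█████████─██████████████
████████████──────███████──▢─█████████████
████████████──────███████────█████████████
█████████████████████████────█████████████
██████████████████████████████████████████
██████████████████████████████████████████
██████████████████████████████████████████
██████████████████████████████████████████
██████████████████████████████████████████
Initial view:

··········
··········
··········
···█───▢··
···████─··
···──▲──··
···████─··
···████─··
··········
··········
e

··········
··········
··········
··█───▢─··
··████─█··
··───▲──··
··████─█··
··████─█··
··········
··········

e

··········
··········
··········
·█───▢──··
·████─██··
·────▲──··
·████─██··
·████─██··
··········
··········

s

··········
··········
·█───▢──··
·████─██··
·───────··
·████▲██··
·████─██··
···██───··
··········
··········

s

··········
·█───▢──··
·████─██··
·───────··
·████─██··
·████▲██··
···██───··
···██─██··
··········
··········

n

··········
··········
·█───▢──··
·████─██··
·───────··
·████▲██··
·████─██··
···██───··
···██─██··
··········

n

··········
··········
··········
·█───▢──··
·████─██··
·────▲──··
·████─██··
·████─██··
···██───··
···██─██··

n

··········
··········
··········
···─────··
·█───▢──··
·████▲██··
·───────··
·████─██··
·████─██··
···██───··

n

··········
··········
··········
···─────··
···─────··
·█───▲──··
·████─██··
·───────··
·████─██··
·████─██··

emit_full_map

··─────
··─────
█───▲──
████─██
───────
████─██
████─██
··██───
··██─██

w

··········
··········
··········
···──────·
···──────·
··█──▲▢──·
··████─██·
··───────·
··████─██·
··████─██·

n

··········
··········
··········
···█████··
···──────·
···──▲───·
··█───▢──·
··████─██·
··───────·
··████─██·

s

··········
··········
···█████··
···──────·
···──────·
··█──▲▢──·
··████─██·
··───────·
··████─██·
··████─██·

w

··········
··········
····█████·
···█──────
···█──────
···█─▲─▢──
···████─██
···───────
···████─██
···████─██

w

··········
··········
·····█████
···─█─────
···─█─────
···─█▲──▢─
···█████─█
···───────
····████─█
····████─█

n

··········
··········
··········
···─██████
···─█─────
···─█▲────
···─█───▢─
···█████─█
···───────
····████─█

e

··········
··········
··········
··─██████·
··─█──────
··─█─▲────
··─█───▢──
··█████─██
··────────
···████─██

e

··········
··········
··········
·─██████··
·─█──────·
·─█──▲───·
·─█───▢──·
·█████─██·
·────────·
··████─██·

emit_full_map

─██████·
─█──────
─█──▲───
─█───▢──
█████─██
────────
·████─██
·████─██
···██───
···██─██

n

··········
··········
··········
···█████··
·─██████··
·─█──▲───·
·─█──────·
·─█───▢──·
·█████─██·
·────────·

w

··········
··········
··········
···██████·
··─██████·
··─█─▲────
··─█──────
··─█───▢──
··█████─██
··────────

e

··········
··········
··········
··██████··
·─██████··
·─█──▲───·
·─█──────·
·─█───▢──·
·█████─██·
·────────·

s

··········
··········
··██████··
·─██████··
·─█──────·
·─█──▲───·
·─█───▢──·
·█████─██·
·────────·
··████─██·

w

··········
··········
···██████·
··─██████·
··─█──────
··─█─▲────
··─█───▢──
··█████─██
··────────
···████─██

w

··········
··········
····██████
···─██████
···─█─────
···─█▲────
···─█───▢─
···█████─█
···───────
····████─█

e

··········
··········
···██████·
··─██████·
··─█──────
··─█─▲────
··─█───▢──
··█████─██
··────────
···████─██

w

··········
··········
····██████
···─██████
···─█─────
···─█▲────
···─█───▢─
···█████─█
···───────
····████─█


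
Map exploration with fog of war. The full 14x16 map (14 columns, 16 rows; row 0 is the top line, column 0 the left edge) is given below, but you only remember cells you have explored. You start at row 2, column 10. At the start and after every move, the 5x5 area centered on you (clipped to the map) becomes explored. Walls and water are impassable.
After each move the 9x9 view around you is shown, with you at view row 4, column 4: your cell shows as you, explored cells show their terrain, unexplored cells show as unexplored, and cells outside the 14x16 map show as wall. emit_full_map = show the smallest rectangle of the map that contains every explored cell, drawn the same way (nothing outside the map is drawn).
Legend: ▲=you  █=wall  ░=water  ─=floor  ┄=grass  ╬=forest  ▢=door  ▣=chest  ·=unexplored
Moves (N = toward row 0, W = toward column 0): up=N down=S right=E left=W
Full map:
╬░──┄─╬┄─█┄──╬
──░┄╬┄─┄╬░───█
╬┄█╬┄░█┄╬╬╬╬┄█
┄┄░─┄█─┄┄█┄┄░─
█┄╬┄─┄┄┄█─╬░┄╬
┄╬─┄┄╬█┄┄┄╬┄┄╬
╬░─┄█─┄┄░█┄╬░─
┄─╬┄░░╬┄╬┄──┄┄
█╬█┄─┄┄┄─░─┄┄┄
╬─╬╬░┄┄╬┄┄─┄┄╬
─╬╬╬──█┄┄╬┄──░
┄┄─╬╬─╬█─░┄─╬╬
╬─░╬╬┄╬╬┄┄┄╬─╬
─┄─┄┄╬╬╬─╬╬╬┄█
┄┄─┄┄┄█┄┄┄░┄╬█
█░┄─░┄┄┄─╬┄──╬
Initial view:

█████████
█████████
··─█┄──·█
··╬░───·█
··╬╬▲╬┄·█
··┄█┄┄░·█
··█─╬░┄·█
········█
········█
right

█████████
█████████
·─█┄──╬██
·╬░───███
·╬╬╬▲┄███
·┄█┄┄░─██
·█─╬░┄╬██
·······██
·······██

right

█████████
█████████
─█┄──╬███
╬░───████
╬╬╬╬▲████
┄█┄┄░─███
█─╬░┄╬███
······███
······███

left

█████████
█████████
·─█┄──╬██
·╬░───███
·╬╬╬▲┄███
·┄█┄┄░─██
·█─╬░┄╬██
·······██
·······██

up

█████████
█████████
█████████
·─█┄──╬██
·╬░─▲─███
·╬╬╬╬┄███
·┄█┄┄░─██
·█─╬░┄╬██
·······██

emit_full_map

─█┄──╬
╬░─▲─█
╬╬╬╬┄█
┄█┄┄░─
█─╬░┄╬

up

█████████
█████████
█████████
█████████
·─█┄▲─╬██
·╬░───███
·╬╬╬╬┄███
·┄█┄┄░─██
·█─╬░┄╬██

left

█████████
█████████
█████████
█████████
··─█▲──╬█
··╬░───██
··╬╬╬╬┄██
··┄█┄┄░─█
··█─╬░┄╬█

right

█████████
█████████
█████████
█████████
·─█┄▲─╬██
·╬░───███
·╬╬╬╬┄███
·┄█┄┄░─██
·█─╬░┄╬██

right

█████████
█████████
█████████
█████████
─█┄─▲╬███
╬░───████
╬╬╬╬┄████
┄█┄┄░─███
█─╬░┄╬███

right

█████████
█████████
█████████
█████████
█┄──▲████
░───█████
╬╬╬┄█████
█┄┄░─████
─╬░┄╬████

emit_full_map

─█┄──▲
╬░───█
╬╬╬╬┄█
┄█┄┄░─
█─╬░┄╬

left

█████████
█████████
█████████
█████████
─█┄─▲╬███
╬░───████
╬╬╬╬┄████
┄█┄┄░─███
█─╬░┄╬███


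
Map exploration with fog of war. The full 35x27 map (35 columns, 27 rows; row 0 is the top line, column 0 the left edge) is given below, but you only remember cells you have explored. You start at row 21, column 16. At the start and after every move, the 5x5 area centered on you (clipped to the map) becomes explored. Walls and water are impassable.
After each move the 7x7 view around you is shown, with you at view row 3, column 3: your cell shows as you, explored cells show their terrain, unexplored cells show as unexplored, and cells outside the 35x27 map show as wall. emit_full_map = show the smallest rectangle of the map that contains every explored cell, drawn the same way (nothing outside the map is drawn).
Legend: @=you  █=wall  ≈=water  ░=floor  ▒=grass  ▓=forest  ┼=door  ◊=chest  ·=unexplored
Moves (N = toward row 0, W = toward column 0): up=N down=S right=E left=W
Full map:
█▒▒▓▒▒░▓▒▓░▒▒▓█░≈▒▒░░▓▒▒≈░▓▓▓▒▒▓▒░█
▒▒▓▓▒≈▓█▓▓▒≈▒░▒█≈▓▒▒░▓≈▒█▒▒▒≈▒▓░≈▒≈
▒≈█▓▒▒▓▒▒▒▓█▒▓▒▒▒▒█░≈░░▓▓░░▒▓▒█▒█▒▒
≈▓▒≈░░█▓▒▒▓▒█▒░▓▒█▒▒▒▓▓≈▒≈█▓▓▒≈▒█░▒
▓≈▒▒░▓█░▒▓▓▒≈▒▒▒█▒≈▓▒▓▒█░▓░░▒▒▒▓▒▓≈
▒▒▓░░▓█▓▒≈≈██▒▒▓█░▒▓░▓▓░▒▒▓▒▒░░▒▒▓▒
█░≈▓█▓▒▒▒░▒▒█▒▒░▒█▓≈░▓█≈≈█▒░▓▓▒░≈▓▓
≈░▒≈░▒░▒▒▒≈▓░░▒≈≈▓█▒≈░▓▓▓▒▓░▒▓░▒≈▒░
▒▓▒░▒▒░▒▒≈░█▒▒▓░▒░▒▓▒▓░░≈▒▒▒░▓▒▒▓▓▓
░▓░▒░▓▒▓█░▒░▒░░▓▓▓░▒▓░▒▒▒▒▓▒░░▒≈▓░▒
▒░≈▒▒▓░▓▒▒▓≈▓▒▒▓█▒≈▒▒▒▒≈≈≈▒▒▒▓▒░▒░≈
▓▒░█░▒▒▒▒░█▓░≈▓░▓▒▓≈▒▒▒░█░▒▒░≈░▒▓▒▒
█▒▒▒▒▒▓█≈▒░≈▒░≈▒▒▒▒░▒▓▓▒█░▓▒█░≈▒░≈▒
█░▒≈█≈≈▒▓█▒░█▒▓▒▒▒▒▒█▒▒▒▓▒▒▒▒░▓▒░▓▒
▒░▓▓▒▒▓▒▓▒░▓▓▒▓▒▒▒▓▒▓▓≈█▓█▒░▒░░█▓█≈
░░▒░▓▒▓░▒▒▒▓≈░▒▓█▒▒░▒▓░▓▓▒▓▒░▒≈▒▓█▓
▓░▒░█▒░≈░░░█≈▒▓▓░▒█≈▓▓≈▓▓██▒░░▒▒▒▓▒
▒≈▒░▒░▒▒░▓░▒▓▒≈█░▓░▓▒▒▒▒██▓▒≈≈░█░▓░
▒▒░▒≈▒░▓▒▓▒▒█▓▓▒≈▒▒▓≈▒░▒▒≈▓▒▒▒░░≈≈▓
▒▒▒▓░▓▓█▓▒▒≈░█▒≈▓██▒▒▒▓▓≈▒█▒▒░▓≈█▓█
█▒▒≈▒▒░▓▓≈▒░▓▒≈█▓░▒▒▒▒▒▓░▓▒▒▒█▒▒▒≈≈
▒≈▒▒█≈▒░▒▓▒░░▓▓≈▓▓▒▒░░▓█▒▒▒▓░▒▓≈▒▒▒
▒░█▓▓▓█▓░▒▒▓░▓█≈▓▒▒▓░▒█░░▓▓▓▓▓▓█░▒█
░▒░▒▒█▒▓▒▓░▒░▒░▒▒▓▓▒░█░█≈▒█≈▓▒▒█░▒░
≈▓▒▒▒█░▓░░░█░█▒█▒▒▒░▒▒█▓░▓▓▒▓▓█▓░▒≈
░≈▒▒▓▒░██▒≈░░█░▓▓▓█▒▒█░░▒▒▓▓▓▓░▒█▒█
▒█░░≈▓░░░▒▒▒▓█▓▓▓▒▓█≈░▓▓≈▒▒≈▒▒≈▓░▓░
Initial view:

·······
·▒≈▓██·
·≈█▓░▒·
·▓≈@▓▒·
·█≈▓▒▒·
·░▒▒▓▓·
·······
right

·······
▒≈▓██▒·
≈█▓░▒▒·
▓≈▓@▒▒·
█≈▓▒▒▓·
░▒▒▓▓▒·
·······

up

·······
·▒≈▒▒▓·
▒≈▓██▒·
≈█▓@▒▒·
▓≈▓▓▒▒·
█≈▓▒▒▓·
░▒▒▓▓▒·

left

·······
·▓▒≈▒▒▓
·▒≈▓██▒
·≈█@░▒▒
·▓≈▓▓▒▒
·█≈▓▒▒▓
·░▒▒▓▓▒

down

·▓▒≈▒▒▓
·▒≈▓██▒
·≈█▓░▒▒
·▓≈@▓▒▒
·█≈▓▒▒▓
·░▒▒▓▓▒
·······

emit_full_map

▓▒≈▒▒▓
▒≈▓██▒
≈█▓░▒▒
▓≈@▓▒▒
█≈▓▒▒▓
░▒▒▓▓▒

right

▓▒≈▒▒▓·
▒≈▓██▒·
≈█▓░▒▒·
▓≈▓@▒▒·
█≈▓▒▒▓·
░▒▒▓▓▒·
·······

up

·······
▓▒≈▒▒▓·
▒≈▓██▒·
≈█▓@▒▒·
▓≈▓▓▒▒·
█≈▓▒▒▓·
░▒▒▓▓▒·

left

·······
·▓▒≈▒▒▓
·▒≈▓██▒
·≈█@░▒▒
·▓≈▓▓▒▒
·█≈▓▒▒▓
·░▒▒▓▓▒

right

·······
▓▒≈▒▒▓·
▒≈▓██▒·
≈█▓@▒▒·
▓≈▓▓▒▒·
█≈▓▒▒▓·
░▒▒▓▓▒·

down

▓▒≈▒▒▓·
▒≈▓██▒·
≈█▓░▒▒·
▓≈▓@▒▒·
█≈▓▒▒▓·
░▒▒▓▓▒·
·······

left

·▓▒≈▒▒▓
·▒≈▓██▒
·≈█▓░▒▒
·▓≈@▓▒▒
·█≈▓▒▒▓
·░▒▒▓▓▒
·······

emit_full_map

▓▒≈▒▒▓
▒≈▓██▒
≈█▓░▒▒
▓≈@▓▒▒
█≈▓▒▒▓
░▒▒▓▓▒

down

·▒≈▓██▒
·≈█▓░▒▒
·▓≈▓▓▒▒
·█≈@▒▒▓
·░▒▒▓▓▒
·▒█▒▒▒·
·······

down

·≈█▓░▒▒
·▓≈▓▓▒▒
·█≈▓▒▒▓
·░▒@▓▓▒
·▒█▒▒▒·
·░▓▓▓█·
·······

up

·▒≈▓██▒
·≈█▓░▒▒
·▓≈▓▓▒▒
·█≈@▒▒▓
·░▒▒▓▓▒
·▒█▒▒▒·
·░▓▓▓█·

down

·≈█▓░▒▒
·▓≈▓▓▒▒
·█≈▓▒▒▓
·░▒@▓▓▒
·▒█▒▒▒·
·░▓▓▓█·
·······

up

·▒≈▓██▒
·≈█▓░▒▒
·▓≈▓▓▒▒
·█≈@▒▒▓
·░▒▒▓▓▒
·▒█▒▒▒·
·░▓▓▓█·

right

▒≈▓██▒·
≈█▓░▒▒·
▓≈▓▓▒▒·
█≈▓@▒▓·
░▒▒▓▓▒·
▒█▒▒▒░·
░▓▓▓█··

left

·▒≈▓██▒
·≈█▓░▒▒
·▓≈▓▓▒▒
·█≈@▒▒▓
·░▒▒▓▓▒
·▒█▒▒▒░
·░▓▓▓█·

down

·≈█▓░▒▒
·▓≈▓▓▒▒
·█≈▓▒▒▓
·░▒@▓▓▒
·▒█▒▒▒░
·░▓▓▓█·
·······

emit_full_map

▓▒≈▒▒▓
▒≈▓██▒
≈█▓░▒▒
▓≈▓▓▒▒
█≈▓▒▒▓
░▒@▓▓▒
▒█▒▒▒░
░▓▓▓█·

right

≈█▓░▒▒·
▓≈▓▓▒▒·
█≈▓▒▒▓·
░▒▒@▓▒·
▒█▒▒▒░·
░▓▓▓█▒·
·······

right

█▓░▒▒··
≈▓▓▒▒░·
≈▓▒▒▓░·
▒▒▓@▒░·
█▒▒▒░▒·
▓▓▓█▒▒·
·······

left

≈█▓░▒▒·
▓≈▓▓▒▒░
█≈▓▒▒▓░
░▒▒@▓▒░
▒█▒▒▒░▒
░▓▓▓█▒▒
·······

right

█▓░▒▒··
≈▓▓▒▒░·
≈▓▒▒▓░·
▒▒▓@▒░·
█▒▒▒░▒·
▓▓▓█▒▒·
·······

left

≈█▓░▒▒·
▓≈▓▓▒▒░
█≈▓▒▒▓░
░▒▒@▓▒░
▒█▒▒▒░▒
░▓▓▓█▒▒
·······

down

▓≈▓▓▒▒░
█≈▓▒▒▓░
░▒▒▓▓▒░
▒█▒@▒░▒
░▓▓▓█▒▒
·▓▓▒▓█·
███████

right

≈▓▓▒▒░·
≈▓▒▒▓░·
▒▒▓▓▒░·
█▒▒@░▒·
▓▓▓█▒▒·
▓▓▒▓█≈·
███████

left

▓≈▓▓▒▒░
█≈▓▒▒▓░
░▒▒▓▓▒░
▒█▒@▒░▒
░▓▓▓█▒▒
·▓▓▒▓█≈
███████

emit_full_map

▓▒≈▒▒▓·
▒≈▓██▒·
≈█▓░▒▒·
▓≈▓▓▒▒░
█≈▓▒▒▓░
░▒▒▓▓▒░
▒█▒@▒░▒
░▓▓▓█▒▒
·▓▓▒▓█≈

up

≈█▓░▒▒·
▓≈▓▓▒▒░
█≈▓▒▒▓░
░▒▒@▓▒░
▒█▒▒▒░▒
░▓▓▓█▒▒
·▓▓▒▓█≈

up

▒≈▓██▒·
≈█▓░▒▒·
▓≈▓▓▒▒░
█≈▓@▒▓░
░▒▒▓▓▒░
▒█▒▒▒░▒
░▓▓▓█▒▒

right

≈▓██▒··
█▓░▒▒▒·
≈▓▓▒▒░·
≈▓▒@▓░·
▒▒▓▓▒░·
█▒▒▒░▒·
▓▓▓█▒▒·

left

▒≈▓██▒·
≈█▓░▒▒▒
▓≈▓▓▒▒░
█≈▓@▒▓░
░▒▒▓▓▒░
▒█▒▒▒░▒
░▓▓▓█▒▒

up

▓▒≈▒▒▓·
▒≈▓██▒·
≈█▓░▒▒▒
▓≈▓@▒▒░
█≈▓▒▒▓░
░▒▒▓▓▒░
▒█▒▒▒░▒

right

▒≈▒▒▓··
≈▓██▒▒·
█▓░▒▒▒·
≈▓▓@▒░·
≈▓▒▒▓░·
▒▒▓▓▒░·
█▒▒▒░▒·

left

▓▒≈▒▒▓·
▒≈▓██▒▒
≈█▓░▒▒▒
▓≈▓@▒▒░
█≈▓▒▒▓░
░▒▒▓▓▒░
▒█▒▒▒░▒

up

·······
▓▒≈▒▒▓·
▒≈▓██▒▒
≈█▓@▒▒▒
▓≈▓▓▒▒░
█≈▓▒▒▓░
░▒▒▓▓▒░

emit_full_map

▓▒≈▒▒▓·
▒≈▓██▒▒
≈█▓@▒▒▒
▓≈▓▓▒▒░
█≈▓▒▒▓░
░▒▒▓▓▒░
▒█▒▒▒░▒
░▓▓▓█▒▒
·▓▓▒▓█≈


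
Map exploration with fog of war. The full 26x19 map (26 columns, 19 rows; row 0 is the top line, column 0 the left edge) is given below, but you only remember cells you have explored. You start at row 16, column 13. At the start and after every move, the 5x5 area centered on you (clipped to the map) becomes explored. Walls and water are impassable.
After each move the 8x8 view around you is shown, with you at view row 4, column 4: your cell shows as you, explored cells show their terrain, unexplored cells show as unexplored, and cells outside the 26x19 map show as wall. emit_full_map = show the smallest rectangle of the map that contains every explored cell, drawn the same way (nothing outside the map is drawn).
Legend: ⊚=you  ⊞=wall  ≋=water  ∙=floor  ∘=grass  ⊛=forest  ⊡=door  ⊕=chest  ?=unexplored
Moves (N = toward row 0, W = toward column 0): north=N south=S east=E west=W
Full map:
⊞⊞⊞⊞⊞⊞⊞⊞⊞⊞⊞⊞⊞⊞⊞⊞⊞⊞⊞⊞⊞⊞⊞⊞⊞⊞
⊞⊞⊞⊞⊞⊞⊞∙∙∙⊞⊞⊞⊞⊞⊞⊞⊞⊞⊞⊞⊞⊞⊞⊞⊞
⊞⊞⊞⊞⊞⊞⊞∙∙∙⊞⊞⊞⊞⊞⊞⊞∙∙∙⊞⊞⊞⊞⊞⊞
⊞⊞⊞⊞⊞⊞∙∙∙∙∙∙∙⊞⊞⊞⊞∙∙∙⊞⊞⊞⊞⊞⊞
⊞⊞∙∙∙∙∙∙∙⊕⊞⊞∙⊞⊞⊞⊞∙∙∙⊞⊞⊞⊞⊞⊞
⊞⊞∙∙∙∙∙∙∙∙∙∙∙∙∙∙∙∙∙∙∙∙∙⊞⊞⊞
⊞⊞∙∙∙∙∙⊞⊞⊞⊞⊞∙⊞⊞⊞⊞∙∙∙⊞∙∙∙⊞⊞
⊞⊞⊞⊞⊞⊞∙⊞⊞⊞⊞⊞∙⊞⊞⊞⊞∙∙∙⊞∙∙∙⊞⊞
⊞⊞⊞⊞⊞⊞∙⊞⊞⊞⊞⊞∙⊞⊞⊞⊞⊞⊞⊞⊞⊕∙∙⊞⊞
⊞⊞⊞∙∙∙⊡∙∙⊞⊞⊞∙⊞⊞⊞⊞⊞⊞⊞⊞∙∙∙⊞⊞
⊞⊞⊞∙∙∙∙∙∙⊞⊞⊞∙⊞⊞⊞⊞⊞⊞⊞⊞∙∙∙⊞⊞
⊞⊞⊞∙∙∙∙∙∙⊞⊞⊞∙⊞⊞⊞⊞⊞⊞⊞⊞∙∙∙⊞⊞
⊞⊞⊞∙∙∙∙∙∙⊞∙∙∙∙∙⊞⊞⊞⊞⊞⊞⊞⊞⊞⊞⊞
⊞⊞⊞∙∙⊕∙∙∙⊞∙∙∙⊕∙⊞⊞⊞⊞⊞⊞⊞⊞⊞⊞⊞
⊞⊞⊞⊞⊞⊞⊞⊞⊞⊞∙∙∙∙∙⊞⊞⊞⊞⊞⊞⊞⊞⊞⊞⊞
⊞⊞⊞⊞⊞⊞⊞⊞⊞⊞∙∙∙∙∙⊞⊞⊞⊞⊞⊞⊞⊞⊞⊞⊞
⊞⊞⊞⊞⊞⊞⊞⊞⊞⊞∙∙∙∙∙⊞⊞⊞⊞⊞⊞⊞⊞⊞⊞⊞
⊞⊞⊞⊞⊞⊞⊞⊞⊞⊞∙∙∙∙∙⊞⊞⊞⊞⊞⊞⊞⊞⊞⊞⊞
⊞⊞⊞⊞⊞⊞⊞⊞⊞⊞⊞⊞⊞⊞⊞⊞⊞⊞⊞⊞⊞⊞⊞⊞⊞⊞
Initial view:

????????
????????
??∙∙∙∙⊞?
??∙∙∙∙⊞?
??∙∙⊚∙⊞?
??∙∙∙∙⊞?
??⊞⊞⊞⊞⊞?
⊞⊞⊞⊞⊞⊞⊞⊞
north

????????
????????
??∙∙⊕∙⊞?
??∙∙∙∙⊞?
??∙∙⊚∙⊞?
??∙∙∙∙⊞?
??∙∙∙∙⊞?
??⊞⊞⊞⊞⊞?

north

????????
????????
??∙∙∙∙⊞?
??∙∙⊕∙⊞?
??∙∙⊚∙⊞?
??∙∙∙∙⊞?
??∙∙∙∙⊞?
??∙∙∙∙⊞?

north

????????
????????
??⊞∙⊞⊞⊞?
??∙∙∙∙⊞?
??∙∙⊚∙⊞?
??∙∙∙∙⊞?
??∙∙∙∙⊞?
??∙∙∙∙⊞?

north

????????
????????
??⊞∙⊞⊞⊞?
??⊞∙⊞⊞⊞?
??∙∙⊚∙⊞?
??∙∙⊕∙⊞?
??∙∙∙∙⊞?
??∙∙∙∙⊞?

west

????????
????????
??⊞⊞∙⊞⊞⊞
??⊞⊞∙⊞⊞⊞
??∙∙⊚∙∙⊞
??∙∙∙⊕∙⊞
??∙∙∙∙∙⊞
???∙∙∙∙⊞

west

????????
????????
??⊞⊞⊞∙⊞⊞
??⊞⊞⊞∙⊞⊞
??⊞∙⊚∙∙∙
??⊞∙∙∙⊕∙
??⊞∙∙∙∙∙
????∙∙∙∙

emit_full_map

⊞⊞⊞∙⊞⊞⊞
⊞⊞⊞∙⊞⊞⊞
⊞∙⊚∙∙∙⊞
⊞∙∙∙⊕∙⊞
⊞∙∙∙∙∙⊞
??∙∙∙∙⊞
??∙∙∙∙⊞
??∙∙∙∙⊞
??⊞⊞⊞⊞⊞

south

????????
??⊞⊞⊞∙⊞⊞
??⊞⊞⊞∙⊞⊞
??⊞∙∙∙∙∙
??⊞∙⊚∙⊕∙
??⊞∙∙∙∙∙
??⊞∙∙∙∙∙
????∙∙∙∙

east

????????
?⊞⊞⊞∙⊞⊞⊞
?⊞⊞⊞∙⊞⊞⊞
?⊞∙∙∙∙∙⊞
?⊞∙∙⊚⊕∙⊞
?⊞∙∙∙∙∙⊞
?⊞∙∙∙∙∙⊞
???∙∙∙∙⊞

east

????????
⊞⊞⊞∙⊞⊞⊞?
⊞⊞⊞∙⊞⊞⊞?
⊞∙∙∙∙∙⊞?
⊞∙∙∙⊚∙⊞?
⊞∙∙∙∙∙⊞?
⊞∙∙∙∙∙⊞?
??∙∙∙∙⊞?

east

????????
⊞⊞∙⊞⊞⊞??
⊞⊞∙⊞⊞⊞⊞?
∙∙∙∙∙⊞⊞?
∙∙∙⊕⊚⊞⊞?
∙∙∙∙∙⊞⊞?
∙∙∙∙∙⊞⊞?
?∙∙∙∙⊞??

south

⊞⊞∙⊞⊞⊞??
⊞⊞∙⊞⊞⊞⊞?
∙∙∙∙∙⊞⊞?
∙∙∙⊕∙⊞⊞?
∙∙∙∙⊚⊞⊞?
∙∙∙∙∙⊞⊞?
?∙∙∙∙⊞⊞?
?∙∙∙∙⊞??

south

⊞⊞∙⊞⊞⊞⊞?
∙∙∙∙∙⊞⊞?
∙∙∙⊕∙⊞⊞?
∙∙∙∙∙⊞⊞?
∙∙∙∙⊚⊞⊞?
?∙∙∙∙⊞⊞?
?∙∙∙∙⊞⊞?
?⊞⊞⊞⊞⊞??

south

∙∙∙∙∙⊞⊞?
∙∙∙⊕∙⊞⊞?
∙∙∙∙∙⊞⊞?
∙∙∙∙∙⊞⊞?
?∙∙∙⊚⊞⊞?
?∙∙∙∙⊞⊞?
?⊞⊞⊞⊞⊞⊞?
⊞⊞⊞⊞⊞⊞⊞⊞

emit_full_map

⊞⊞⊞∙⊞⊞⊞?
⊞⊞⊞∙⊞⊞⊞⊞
⊞∙∙∙∙∙⊞⊞
⊞∙∙∙⊕∙⊞⊞
⊞∙∙∙∙∙⊞⊞
⊞∙∙∙∙∙⊞⊞
??∙∙∙⊚⊞⊞
??∙∙∙∙⊞⊞
??⊞⊞⊞⊞⊞⊞

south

∙∙∙⊕∙⊞⊞?
∙∙∙∙∙⊞⊞?
∙∙∙∙∙⊞⊞?
?∙∙∙∙⊞⊞?
?∙∙∙⊚⊞⊞?
?⊞⊞⊞⊞⊞⊞?
⊞⊞⊞⊞⊞⊞⊞⊞
⊞⊞⊞⊞⊞⊞⊞⊞

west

⊞∙∙∙⊕∙⊞⊞
⊞∙∙∙∙∙⊞⊞
⊞∙∙∙∙∙⊞⊞
??∙∙∙∙⊞⊞
??∙∙⊚∙⊞⊞
??⊞⊞⊞⊞⊞⊞
⊞⊞⊞⊞⊞⊞⊞⊞
⊞⊞⊞⊞⊞⊞⊞⊞

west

?⊞∙∙∙⊕∙⊞
?⊞∙∙∙∙∙⊞
?⊞∙∙∙∙∙⊞
??∙∙∙∙∙⊞
??∙∙⊚∙∙⊞
??⊞⊞⊞⊞⊞⊞
⊞⊞⊞⊞⊞⊞⊞⊞
⊞⊞⊞⊞⊞⊞⊞⊞

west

??⊞∙∙∙⊕∙
??⊞∙∙∙∙∙
??⊞∙∙∙∙∙
??⊞∙∙∙∙∙
??⊞∙⊚∙∙∙
??⊞⊞⊞⊞⊞⊞
⊞⊞⊞⊞⊞⊞⊞⊞
⊞⊞⊞⊞⊞⊞⊞⊞

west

???⊞∙∙∙⊕
???⊞∙∙∙∙
??⊞⊞∙∙∙∙
??⊞⊞∙∙∙∙
??⊞⊞⊚∙∙∙
??⊞⊞⊞⊞⊞⊞
⊞⊞⊞⊞⊞⊞⊞⊞
⊞⊞⊞⊞⊞⊞⊞⊞

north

???⊞∙∙∙∙
???⊞∙∙∙⊕
??⊞⊞∙∙∙∙
??⊞⊞∙∙∙∙
??⊞⊞⊚∙∙∙
??⊞⊞∙∙∙∙
??⊞⊞⊞⊞⊞⊞
⊞⊞⊞⊞⊞⊞⊞⊞

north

???⊞⊞⊞∙⊞
???⊞∙∙∙∙
??∙⊞∙∙∙⊕
??⊞⊞∙∙∙∙
??⊞⊞⊚∙∙∙
??⊞⊞∙∙∙∙
??⊞⊞∙∙∙∙
??⊞⊞⊞⊞⊞⊞

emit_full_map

?⊞⊞⊞∙⊞⊞⊞?
?⊞⊞⊞∙⊞⊞⊞⊞
?⊞∙∙∙∙∙⊞⊞
∙⊞∙∙∙⊕∙⊞⊞
⊞⊞∙∙∙∙∙⊞⊞
⊞⊞⊚∙∙∙∙⊞⊞
⊞⊞∙∙∙∙∙⊞⊞
⊞⊞∙∙∙∙∙⊞⊞
⊞⊞⊞⊞⊞⊞⊞⊞⊞
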